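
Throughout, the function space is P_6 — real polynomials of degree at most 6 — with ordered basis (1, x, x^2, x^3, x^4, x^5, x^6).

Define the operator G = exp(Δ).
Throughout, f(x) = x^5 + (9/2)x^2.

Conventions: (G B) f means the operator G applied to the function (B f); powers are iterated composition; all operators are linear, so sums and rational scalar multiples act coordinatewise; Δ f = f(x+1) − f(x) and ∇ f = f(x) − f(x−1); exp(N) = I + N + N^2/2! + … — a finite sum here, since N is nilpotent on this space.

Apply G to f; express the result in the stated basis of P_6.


order-1 term: 5x^4 + 10x^3 + 10x^2 + 14x + 11/2
order-2 term: 10x^3 + 30x^2 + 35x + 39/2
order-3 term: 10x^2 + 30x + 25
order-4 term: 5x + 10
order-5 term: 1
the series for exp(Δ) f terminates at order 5
exp(Δ) f = x^5 + 5x^4 + 20x^3 + (109/2)x^2 + 84x + 61

the result is g(x) = x^5 + 5x^4 + 20x^3 + (109/2)x^2 + 84x + 61


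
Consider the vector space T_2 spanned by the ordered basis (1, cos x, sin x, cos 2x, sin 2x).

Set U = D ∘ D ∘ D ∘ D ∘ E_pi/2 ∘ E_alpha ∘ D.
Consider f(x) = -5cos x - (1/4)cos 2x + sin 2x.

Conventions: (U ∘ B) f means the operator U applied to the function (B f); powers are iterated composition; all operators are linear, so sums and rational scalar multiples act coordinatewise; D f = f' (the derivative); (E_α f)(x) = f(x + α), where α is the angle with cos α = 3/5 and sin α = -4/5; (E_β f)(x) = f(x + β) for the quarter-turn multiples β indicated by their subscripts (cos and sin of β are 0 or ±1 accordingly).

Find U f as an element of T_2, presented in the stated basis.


the image equals g(x) = 3cos x + 4sin x + (416/25)cos 2x - (712/25)sin 2x

D f = 5sin x + 2cos 2x + (1/2)sin 2x
E_alpha D f = -4cos x + 3sin x - (26/25)cos 2x + (89/50)sin 2x
E_pi/2 E_alpha D f = 3cos x + 4sin x + (26/25)cos 2x - (89/50)sin 2x
D (E_pi/2 ∘ E_alpha ∘ D) f = 4cos x - 3sin x - (89/25)cos 2x - (52/25)sin 2x
D D (E_pi/2 ∘ E_alpha ∘ D) f = -3cos x - 4sin x - (104/25)cos 2x + (178/25)sin 2x
D D D (E_pi/2 ∘ E_alpha ∘ D) f = -4cos x + 3sin x + (356/25)cos 2x + (208/25)sin 2x
D (D ∘ D ∘ D) (E_pi/2 ∘ E_alpha ∘ D) f = 3cos x + 4sin x + (416/25)cos 2x - (712/25)sin 2x


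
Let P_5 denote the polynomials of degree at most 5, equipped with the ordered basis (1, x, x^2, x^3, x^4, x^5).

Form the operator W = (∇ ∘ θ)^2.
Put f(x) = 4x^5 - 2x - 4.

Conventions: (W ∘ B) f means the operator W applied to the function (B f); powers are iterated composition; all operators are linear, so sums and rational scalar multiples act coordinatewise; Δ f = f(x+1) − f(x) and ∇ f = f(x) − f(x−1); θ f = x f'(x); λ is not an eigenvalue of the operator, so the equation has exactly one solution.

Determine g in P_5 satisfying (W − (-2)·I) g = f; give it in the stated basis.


write g with unknown coordinates in the stated basis and equate coefficients in (W − (-2)·I) g = f
solving from the highest basis element down gives g = 2x^5 - 400x^3 + 1050x^2 + 6149x - 7127
check: W g = 800x^3 - 2100x^2 - 12300x + 14250
so W g − (-2)·g = 4x^5 - 2x - 4 = f ✓

the result is g(x) = 2x^5 - 400x^3 + 1050x^2 + 6149x - 7127


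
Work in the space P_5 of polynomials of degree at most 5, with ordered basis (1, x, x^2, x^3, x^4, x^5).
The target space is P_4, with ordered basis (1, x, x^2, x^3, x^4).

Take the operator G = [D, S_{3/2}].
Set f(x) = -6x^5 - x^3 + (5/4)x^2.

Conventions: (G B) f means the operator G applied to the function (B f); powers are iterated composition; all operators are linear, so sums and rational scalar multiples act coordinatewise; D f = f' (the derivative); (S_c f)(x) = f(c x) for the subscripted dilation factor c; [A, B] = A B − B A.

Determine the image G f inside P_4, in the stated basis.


g(x) = -(1215/16)x^4 - (27/8)x^2 + (15/8)x

S_{3/2} f = -(729/16)x^5 - (27/8)x^3 + (45/16)x^2
D S_{3/2} f = -(3645/16)x^4 - (81/8)x^2 + (45/8)x
D f = -30x^4 - 3x^2 + (5/2)x
S_{3/2} D f = -(1215/8)x^4 - (27/4)x^2 + (15/4)x
[D, S_{3/2}] f = -(1215/16)x^4 - (27/8)x^2 + (15/8)x


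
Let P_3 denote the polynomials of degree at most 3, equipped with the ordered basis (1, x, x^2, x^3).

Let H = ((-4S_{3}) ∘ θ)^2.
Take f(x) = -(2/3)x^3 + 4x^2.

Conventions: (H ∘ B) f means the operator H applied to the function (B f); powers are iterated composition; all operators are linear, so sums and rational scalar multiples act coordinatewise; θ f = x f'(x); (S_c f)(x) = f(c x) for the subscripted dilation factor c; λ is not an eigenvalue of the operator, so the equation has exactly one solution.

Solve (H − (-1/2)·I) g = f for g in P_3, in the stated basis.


the result is g(x) = -(4/629859)x^3 + (8/10369)x^2

write g with unknown coordinates in the stated basis and equate coefficients in (H − (-1/2)·I) g = f
solving from the highest basis element down gives g = -(4/629859)x^3 + (8/10369)x^2
check: H g = -(139968/209953)x^3 + (41472/10369)x^2
so H g − (-1/2)·g = -(2/3)x^3 + 4x^2 = f ✓


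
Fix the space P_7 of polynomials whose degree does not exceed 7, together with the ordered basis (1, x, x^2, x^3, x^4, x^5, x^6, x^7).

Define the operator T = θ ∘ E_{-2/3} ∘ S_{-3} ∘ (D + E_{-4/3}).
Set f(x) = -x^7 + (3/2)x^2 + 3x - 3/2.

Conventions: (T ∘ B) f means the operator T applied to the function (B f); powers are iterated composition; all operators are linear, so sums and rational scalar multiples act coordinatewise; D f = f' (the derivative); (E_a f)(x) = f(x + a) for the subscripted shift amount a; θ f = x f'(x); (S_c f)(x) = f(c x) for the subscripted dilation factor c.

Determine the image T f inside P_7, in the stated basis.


g(x) = 15309x^7 - 51030x^6 + 113400x^5 - 139440x^4 + 91280x^3 - (272365/9)x^2 + (974392/243)x

D f = -7x^6 + 3x + 3
E_{-4/3} f = -x^7 + (28/3)x^6 - (112/3)x^5 + (2240/27)x^4 - (8960/81)x^3 + (14579/162)x^2 - (29401/729)x + 20375/4374
(D + E_{-4/3}) f = -x^7 + (7/3)x^6 - (112/3)x^5 + (2240/27)x^4 - (8960/81)x^3 + (14579/162)x^2 - (27214/729)x + 33497/4374
S_{-3} (D + E_{-4/3}) f = 2187x^7 + 1701x^6 + 9072x^5 + 6720x^4 + (8960/3)x^3 + (14579/18)x^2 + (27214/243)x + 33497/4374
E_{-2/3} S_{-3} (D + E_{-4/3}) f = 2187x^7 - 8505x^6 + 22680x^5 - 34860x^4 + (91280/3)x^3 - (272365/18)x^2 + (974392/243)x - 1915339/4374
θ E_{-2/3} S_{-3} (D + E_{-4/3}) f = 15309x^7 - 51030x^6 + 113400x^5 - 139440x^4 + 91280x^3 - (272365/9)x^2 + (974392/243)x


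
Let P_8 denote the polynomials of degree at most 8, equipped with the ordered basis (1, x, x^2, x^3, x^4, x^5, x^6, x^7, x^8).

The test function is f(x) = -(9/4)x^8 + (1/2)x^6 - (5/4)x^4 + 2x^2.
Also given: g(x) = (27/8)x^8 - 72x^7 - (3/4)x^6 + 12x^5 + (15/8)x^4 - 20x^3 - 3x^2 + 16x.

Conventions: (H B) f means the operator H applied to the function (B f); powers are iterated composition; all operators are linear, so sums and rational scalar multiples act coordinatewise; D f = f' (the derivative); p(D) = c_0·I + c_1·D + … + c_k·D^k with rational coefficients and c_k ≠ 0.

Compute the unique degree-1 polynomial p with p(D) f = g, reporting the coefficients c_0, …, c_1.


p(D) = -(3/2)·I + 4·D, i.e. c_0 = -3/2, c_1 = 4

D^0 f = -(9/4)x^8 + (1/2)x^6 - (5/4)x^4 + 2x^2
D^1 f = -18x^7 + 3x^5 - 5x^3 + 4x
matching coefficients of g against c_0 f + c_1 Df + … from the top degree down determines the c_i
solution: c_0 = -3/2, c_1 = 4


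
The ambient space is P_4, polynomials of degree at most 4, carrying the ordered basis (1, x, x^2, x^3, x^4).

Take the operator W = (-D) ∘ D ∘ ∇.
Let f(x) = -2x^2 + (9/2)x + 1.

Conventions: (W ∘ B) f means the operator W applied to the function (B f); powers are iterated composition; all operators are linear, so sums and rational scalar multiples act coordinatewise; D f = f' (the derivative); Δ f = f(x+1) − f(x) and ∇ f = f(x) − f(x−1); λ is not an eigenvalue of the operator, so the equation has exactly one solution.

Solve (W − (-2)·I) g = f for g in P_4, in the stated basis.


g(x) = -x^2 + (9/4)x + 1/2

write g with unknown coordinates in the stated basis and equate coefficients in (W − (-2)·I) g = f
solving from the highest basis element down gives g = -x^2 + (9/4)x + 1/2
check: W g = 0
so W g − (-2)·g = -2x^2 + (9/2)x + 1 = f ✓


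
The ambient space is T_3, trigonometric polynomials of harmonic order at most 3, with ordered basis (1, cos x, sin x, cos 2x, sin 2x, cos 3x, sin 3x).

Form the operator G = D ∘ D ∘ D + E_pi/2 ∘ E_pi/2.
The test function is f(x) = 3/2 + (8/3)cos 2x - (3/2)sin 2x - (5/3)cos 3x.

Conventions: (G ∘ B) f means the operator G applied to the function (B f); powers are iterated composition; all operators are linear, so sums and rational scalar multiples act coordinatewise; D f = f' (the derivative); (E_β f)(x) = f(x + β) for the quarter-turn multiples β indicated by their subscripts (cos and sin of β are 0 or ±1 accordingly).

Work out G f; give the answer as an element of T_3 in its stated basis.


D f = -3cos 2x - (16/3)sin 2x + 5sin 3x
D D f = -(32/3)cos 2x + 6sin 2x + 15cos 3x
D D D f = 12cos 2x + (64/3)sin 2x - 45sin 3x
E_pi/2 f = 3/2 - (8/3)cos 2x + (3/2)sin 2x - (5/3)sin 3x
E_pi/2 E_pi/2 f = 3/2 + (8/3)cos 2x - (3/2)sin 2x + (5/3)cos 3x
(D ∘ D ∘ D + E_pi/2 ∘ E_pi/2) f = 3/2 + (44/3)cos 2x + (119/6)sin 2x + (5/3)cos 3x - 45sin 3x

the result is g(x) = 3/2 + (44/3)cos 2x + (119/6)sin 2x + (5/3)cos 3x - 45sin 3x


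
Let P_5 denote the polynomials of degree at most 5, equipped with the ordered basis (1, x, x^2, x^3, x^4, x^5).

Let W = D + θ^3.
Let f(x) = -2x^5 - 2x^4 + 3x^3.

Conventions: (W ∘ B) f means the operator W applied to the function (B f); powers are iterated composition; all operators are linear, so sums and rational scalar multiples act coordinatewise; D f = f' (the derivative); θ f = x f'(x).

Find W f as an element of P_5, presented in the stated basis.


the result is g(x) = -250x^5 - 138x^4 + 73x^3 + 9x^2

D f = -10x^4 - 8x^3 + 9x^2
θ f = -10x^5 - 8x^4 + 9x^3
θ θ f = -50x^5 - 32x^4 + 27x^3
θ θ θ f = -250x^5 - 128x^4 + 81x^3
(D + θ^3) f = -250x^5 - 138x^4 + 73x^3 + 9x^2


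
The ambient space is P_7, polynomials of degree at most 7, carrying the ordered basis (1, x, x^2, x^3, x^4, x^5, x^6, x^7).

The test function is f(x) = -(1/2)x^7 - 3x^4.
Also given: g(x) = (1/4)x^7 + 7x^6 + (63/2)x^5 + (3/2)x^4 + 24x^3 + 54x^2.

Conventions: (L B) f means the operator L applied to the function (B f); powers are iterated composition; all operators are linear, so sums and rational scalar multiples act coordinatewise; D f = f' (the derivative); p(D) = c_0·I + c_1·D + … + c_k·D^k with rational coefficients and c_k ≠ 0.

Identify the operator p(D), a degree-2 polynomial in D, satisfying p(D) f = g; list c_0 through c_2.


D^0 f = -(1/2)x^7 - 3x^4
D^1 f = -(7/2)x^6 - 12x^3
D^2 f = -21x^5 - 36x^2
matching coefficients of g against c_0 f + c_1 Df + … from the top degree down determines the c_i
solution: c_0 = -1/2, c_1 = -2, c_2 = -3/2

c_0 = -1/2, c_1 = -2, c_2 = -3/2


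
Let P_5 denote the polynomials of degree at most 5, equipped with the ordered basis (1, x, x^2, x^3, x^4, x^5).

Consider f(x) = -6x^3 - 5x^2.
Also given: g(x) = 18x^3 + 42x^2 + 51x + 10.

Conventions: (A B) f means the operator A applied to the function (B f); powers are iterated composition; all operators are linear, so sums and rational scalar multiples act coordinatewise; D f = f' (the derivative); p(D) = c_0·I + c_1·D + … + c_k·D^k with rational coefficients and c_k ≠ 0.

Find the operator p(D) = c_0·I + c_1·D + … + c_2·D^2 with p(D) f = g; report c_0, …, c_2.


D^0 f = -6x^3 - 5x^2
D^1 f = -18x^2 - 10x
D^2 f = -36x - 10
matching coefficients of g against c_0 f + c_1 Df + … from the top degree down determines the c_i
solution: c_0 = -3, c_1 = -3/2, c_2 = -1

p(D) = -3·I − (3/2)·D − D^2, i.e. c_0 = -3, c_1 = -3/2, c_2 = -1


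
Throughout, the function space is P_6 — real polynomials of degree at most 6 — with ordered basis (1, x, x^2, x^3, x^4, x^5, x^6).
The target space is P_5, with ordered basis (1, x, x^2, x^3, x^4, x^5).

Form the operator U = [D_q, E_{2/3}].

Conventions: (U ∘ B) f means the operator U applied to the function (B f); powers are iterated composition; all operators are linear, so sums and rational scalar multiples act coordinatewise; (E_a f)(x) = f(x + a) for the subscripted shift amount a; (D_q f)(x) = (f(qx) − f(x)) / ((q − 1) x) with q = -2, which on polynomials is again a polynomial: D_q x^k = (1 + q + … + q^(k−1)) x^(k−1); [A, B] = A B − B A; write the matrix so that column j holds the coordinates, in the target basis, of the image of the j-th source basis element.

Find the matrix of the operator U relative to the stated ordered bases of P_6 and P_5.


the matrix is [[0, 0, 2, 0, 8/3, -32/27, 32/9]; [0, 0, 0, -6, 4, -16, 160/9]; [0, 0, 0, 0, 18, -16, 80]; [0, 0, 0, 0, 0, -46, 60]; [0, 0, 0, 0, 0, 0, 114]; [0, 0, 0, 0, 0, 0, 0]] (rows listed top to bottom)

image of 1: 0
image of x: 0
image of x^2: 2
image of x^3: -6x
image of x^4: 18x^2 + 4x + 8/3
image of x^5: -46x^3 - 16x^2 - 16x - 32/27
image of x^6: 114x^4 + 60x^3 + 80x^2 + (160/9)x + 32/9
each image's coordinates form column j of the matrix


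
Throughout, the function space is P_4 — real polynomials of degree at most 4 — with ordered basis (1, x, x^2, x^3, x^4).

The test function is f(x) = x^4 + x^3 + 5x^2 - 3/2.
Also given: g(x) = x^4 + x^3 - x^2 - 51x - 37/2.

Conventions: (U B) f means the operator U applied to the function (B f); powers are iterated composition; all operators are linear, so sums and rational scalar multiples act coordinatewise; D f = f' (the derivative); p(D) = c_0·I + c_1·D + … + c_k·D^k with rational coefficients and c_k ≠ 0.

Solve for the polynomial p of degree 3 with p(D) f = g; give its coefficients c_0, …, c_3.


p(D) = I − (1/2)·D^2 − 2·D^3, i.e. c_0 = 1, c_1 = 0, c_2 = -1/2, c_3 = -2

D^0 f = x^4 + x^3 + 5x^2 - 3/2
D^1 f = 4x^3 + 3x^2 + 10x
D^2 f = 12x^2 + 6x + 10
D^3 f = 24x + 6
matching coefficients of g against c_0 f + c_1 Df + … from the top degree down determines the c_i
solution: c_0 = 1, c_1 = 0, c_2 = -1/2, c_3 = -2


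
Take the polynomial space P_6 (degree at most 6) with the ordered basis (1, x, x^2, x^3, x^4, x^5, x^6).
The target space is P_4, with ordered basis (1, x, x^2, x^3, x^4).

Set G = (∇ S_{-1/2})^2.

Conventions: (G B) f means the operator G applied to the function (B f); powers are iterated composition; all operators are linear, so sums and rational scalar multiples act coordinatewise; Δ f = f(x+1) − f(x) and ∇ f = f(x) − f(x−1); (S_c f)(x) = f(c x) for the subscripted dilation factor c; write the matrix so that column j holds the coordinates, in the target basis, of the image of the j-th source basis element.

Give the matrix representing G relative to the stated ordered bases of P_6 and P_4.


the matrix is [[0, 0, -1/4, -3/32, -1/16, -15/512, -1/64]; [0, 0, 0, -3/16, -3/32, -5/64, -45/1024]; [0, 0, 0, 0, -3/32, -15/256, -15/256]; [0, 0, 0, 0, 0, -5/128, -15/512]; [0, 0, 0, 0, 0, 0, -15/1024]] (rows listed top to bottom)

image of 1: 0
image of x: 0
image of x^2: -1/4
image of x^3: -(3/16)x - 3/32
image of x^4: -(3/32)x^2 - (3/32)x - 1/16
image of x^5: -(5/128)x^3 - (15/256)x^2 - (5/64)x - 15/512
image of x^6: -(15/1024)x^4 - (15/512)x^3 - (15/256)x^2 - (45/1024)x - 1/64
each image's coordinates form column j of the matrix


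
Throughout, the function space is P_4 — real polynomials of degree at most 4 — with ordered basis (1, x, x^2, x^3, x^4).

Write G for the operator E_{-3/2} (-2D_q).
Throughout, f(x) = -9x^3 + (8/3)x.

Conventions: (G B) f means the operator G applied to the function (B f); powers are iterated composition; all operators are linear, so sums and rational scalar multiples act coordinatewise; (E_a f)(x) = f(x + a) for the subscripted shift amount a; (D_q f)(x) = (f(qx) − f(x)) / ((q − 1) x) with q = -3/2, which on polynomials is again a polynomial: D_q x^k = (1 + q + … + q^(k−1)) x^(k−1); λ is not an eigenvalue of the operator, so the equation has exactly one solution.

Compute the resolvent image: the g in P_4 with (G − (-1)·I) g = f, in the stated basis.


the result is g(x) = -9x^3 - (63/2)x^2 + (386/3)x + 3341/24

write g with unknown coordinates in the stated basis and equate coefficients in (G − (-1)·I) g = f
solving from the highest basis element down gives g = -9x^3 - (63/2)x^2 + (386/3)x + 3341/24
check: G g = (63/2)x^2 - 126x - 3341/24
so G g − (-1)·g = -9x^3 + (8/3)x = f ✓


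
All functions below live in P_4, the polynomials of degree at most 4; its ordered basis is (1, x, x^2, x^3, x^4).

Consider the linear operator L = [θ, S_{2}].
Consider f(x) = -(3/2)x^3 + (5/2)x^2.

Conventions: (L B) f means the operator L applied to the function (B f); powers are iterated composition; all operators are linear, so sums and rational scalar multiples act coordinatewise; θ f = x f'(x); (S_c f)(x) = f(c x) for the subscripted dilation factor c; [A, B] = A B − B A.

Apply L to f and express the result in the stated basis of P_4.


the result is g(x) = 0

S_{2} f = -12x^3 + 10x^2
θ S_{2} f = -36x^3 + 20x^2
θ f = -(9/2)x^3 + 5x^2
S_{2} θ f = -36x^3 + 20x^2
[θ, S_{2}] f = 0


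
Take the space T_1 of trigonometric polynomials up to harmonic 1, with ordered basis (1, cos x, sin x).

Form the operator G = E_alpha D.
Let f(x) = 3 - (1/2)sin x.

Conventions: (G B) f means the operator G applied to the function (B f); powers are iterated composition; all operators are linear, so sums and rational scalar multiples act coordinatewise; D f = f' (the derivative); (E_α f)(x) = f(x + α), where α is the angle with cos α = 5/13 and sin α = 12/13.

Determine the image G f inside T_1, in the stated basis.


the image equals g(x) = -(5/26)cos x + (6/13)sin x

D f = -(1/2)cos x
E_alpha D f = -(5/26)cos x + (6/13)sin x


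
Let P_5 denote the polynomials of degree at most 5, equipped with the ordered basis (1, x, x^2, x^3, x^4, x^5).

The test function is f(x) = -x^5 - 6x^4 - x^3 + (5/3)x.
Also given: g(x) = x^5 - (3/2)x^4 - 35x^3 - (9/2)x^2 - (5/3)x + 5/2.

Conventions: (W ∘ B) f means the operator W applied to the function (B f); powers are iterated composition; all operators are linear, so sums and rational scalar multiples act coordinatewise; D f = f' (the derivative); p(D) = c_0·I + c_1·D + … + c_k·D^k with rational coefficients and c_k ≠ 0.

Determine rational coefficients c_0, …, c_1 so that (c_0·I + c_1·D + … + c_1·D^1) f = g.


c_0 = -1, c_1 = 3/2

D^0 f = -x^5 - 6x^4 - x^3 + (5/3)x
D^1 f = -5x^4 - 24x^3 - 3x^2 + 5/3
matching coefficients of g against c_0 f + c_1 Df + … from the top degree down determines the c_i
solution: c_0 = -1, c_1 = 3/2


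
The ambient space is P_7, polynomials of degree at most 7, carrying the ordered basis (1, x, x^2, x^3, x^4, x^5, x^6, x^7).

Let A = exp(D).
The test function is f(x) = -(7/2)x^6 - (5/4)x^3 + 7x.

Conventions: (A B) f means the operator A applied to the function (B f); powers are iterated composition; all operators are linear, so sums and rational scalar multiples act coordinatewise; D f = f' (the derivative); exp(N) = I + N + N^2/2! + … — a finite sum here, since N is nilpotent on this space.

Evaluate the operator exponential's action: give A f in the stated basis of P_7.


the result is g(x) = -(7/2)x^6 - 21x^5 - (105/2)x^4 - (285/4)x^3 - (225/4)x^2 - (71/4)x + 9/4

order-1 term: -21x^5 - (15/4)x^2 + 7
order-2 term: -(105/2)x^4 - (15/4)x
order-3 term: -70x^3 - 5/4
order-4 term: -(105/2)x^2
order-5 term: -21x
order-6 term: -7/2
the series for exp(D) f terminates at order 6
exp(D) f = -(7/2)x^6 - 21x^5 - (105/2)x^4 - (285/4)x^3 - (225/4)x^2 - (71/4)x + 9/4


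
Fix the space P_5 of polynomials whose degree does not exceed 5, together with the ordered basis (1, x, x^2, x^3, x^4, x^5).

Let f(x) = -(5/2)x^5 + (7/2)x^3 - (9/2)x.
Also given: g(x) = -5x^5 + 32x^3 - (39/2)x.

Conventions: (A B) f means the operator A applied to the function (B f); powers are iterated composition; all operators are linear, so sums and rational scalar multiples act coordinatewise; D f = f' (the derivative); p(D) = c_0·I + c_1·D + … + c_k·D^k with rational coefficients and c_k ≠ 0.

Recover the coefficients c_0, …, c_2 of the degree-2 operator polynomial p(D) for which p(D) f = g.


D^0 f = -(5/2)x^5 + (7/2)x^3 - (9/2)x
D^1 f = -(25/2)x^4 + (21/2)x^2 - 9/2
D^2 f = -50x^3 + 21x
matching coefficients of g against c_0 f + c_1 Df + … from the top degree down determines the c_i
solution: c_0 = 2, c_1 = 0, c_2 = -1/2

p(D) = 2·I − (1/2)·D^2, i.e. c_0 = 2, c_1 = 0, c_2 = -1/2


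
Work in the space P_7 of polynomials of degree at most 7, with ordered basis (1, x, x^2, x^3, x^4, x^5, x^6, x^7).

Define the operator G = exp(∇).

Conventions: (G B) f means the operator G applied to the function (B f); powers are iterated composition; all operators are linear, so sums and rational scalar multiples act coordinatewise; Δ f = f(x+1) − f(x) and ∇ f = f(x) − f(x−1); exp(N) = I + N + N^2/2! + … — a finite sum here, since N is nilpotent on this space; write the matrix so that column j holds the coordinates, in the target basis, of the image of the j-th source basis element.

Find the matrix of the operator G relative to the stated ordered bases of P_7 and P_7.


image of 1: 1
image of x: x + 1
image of x^2: x^2 + 2x
image of x^3: x^3 + 3x^2 - 1
image of x^4: x^4 + 4x^3 - 4x + 1
image of x^5: x^5 + 5x^4 - 10x^2 + 5x + 2
image of x^6: x^6 + 6x^5 - 20x^3 + 15x^2 + 12x - 9
image of x^7: x^7 + 7x^6 - 35x^4 + 35x^3 + 42x^2 - 63x + 9
each image's coordinates form column j of the matrix

the matrix is [[1, 1, 0, -1, 1, 2, -9, 9]; [0, 1, 2, 0, -4, 5, 12, -63]; [0, 0, 1, 3, 0, -10, 15, 42]; [0, 0, 0, 1, 4, 0, -20, 35]; [0, 0, 0, 0, 1, 5, 0, -35]; [0, 0, 0, 0, 0, 1, 6, 0]; [0, 0, 0, 0, 0, 0, 1, 7]; [0, 0, 0, 0, 0, 0, 0, 1]] (rows listed top to bottom)


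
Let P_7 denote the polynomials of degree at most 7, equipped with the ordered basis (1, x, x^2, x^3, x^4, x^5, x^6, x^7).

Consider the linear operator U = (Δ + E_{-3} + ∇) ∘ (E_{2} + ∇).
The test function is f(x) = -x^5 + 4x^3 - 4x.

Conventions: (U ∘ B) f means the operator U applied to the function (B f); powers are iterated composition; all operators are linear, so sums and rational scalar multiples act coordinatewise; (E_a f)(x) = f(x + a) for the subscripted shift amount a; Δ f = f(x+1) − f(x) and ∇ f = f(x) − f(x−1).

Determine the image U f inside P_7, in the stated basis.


E_{2} f = -x^5 - 10x^4 - 36x^3 - 56x^2 - 36x - 8
∇ f = -5x^4 + 10x^3 + 2x^2 - 7x - 1
(E_{2} + ∇) f = -x^5 - 15x^4 - 26x^3 - 54x^2 - 43x - 9
Δ (E_{2} + ∇) f = -5x^4 - 70x^3 - 178x^2 - 251x - 139
E_{-3} (E_{2} + ∇) f = -x^5 + 64x^3 - 360x^2 + 794x - 636
∇ (E_{2} + ∇) f = -5x^4 - 50x^3 + 2x^2 - 85x - 1
(Δ + E_{-3} + ∇) (E_{2} + ∇) f = -x^5 - 10x^4 - 56x^3 - 536x^2 + 458x - 776

g(x) = -x^5 - 10x^4 - 56x^3 - 536x^2 + 458x - 776


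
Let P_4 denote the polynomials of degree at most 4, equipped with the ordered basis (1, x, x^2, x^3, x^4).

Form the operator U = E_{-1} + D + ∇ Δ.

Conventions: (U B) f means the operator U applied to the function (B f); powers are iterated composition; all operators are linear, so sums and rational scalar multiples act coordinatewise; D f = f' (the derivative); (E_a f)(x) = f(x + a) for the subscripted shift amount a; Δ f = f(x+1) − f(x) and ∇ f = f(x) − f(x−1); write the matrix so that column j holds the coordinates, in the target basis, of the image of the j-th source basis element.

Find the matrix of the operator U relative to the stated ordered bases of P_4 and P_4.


image of 1: 1
image of x: x
image of x^2: x^2 + 3
image of x^3: x^3 + 9x - 1
image of x^4: x^4 + 18x^2 - 4x + 3
each image's coordinates form column j of the matrix

the matrix is [[1, 0, 3, -1, 3]; [0, 1, 0, 9, -4]; [0, 0, 1, 0, 18]; [0, 0, 0, 1, 0]; [0, 0, 0, 0, 1]] (rows listed top to bottom)


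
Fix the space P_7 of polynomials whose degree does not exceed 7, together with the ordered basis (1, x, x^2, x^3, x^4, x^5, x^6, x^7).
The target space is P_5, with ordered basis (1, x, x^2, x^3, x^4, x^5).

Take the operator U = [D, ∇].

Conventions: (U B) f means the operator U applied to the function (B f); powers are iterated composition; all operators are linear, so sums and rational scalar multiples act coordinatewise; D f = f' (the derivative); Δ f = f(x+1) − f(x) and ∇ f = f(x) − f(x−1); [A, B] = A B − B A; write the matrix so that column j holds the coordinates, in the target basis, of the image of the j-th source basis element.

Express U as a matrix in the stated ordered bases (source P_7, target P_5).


the matrix is [[0, 0, 0, 0, 0, 0, 0, 0]; [0, 0, 0, 0, 0, 0, 0, 0]; [0, 0, 0, 0, 0, 0, 0, 0]; [0, 0, 0, 0, 0, 0, 0, 0]; [0, 0, 0, 0, 0, 0, 0, 0]; [0, 0, 0, 0, 0, 0, 0, 0]] (rows listed top to bottom)

image of 1: 0
image of x: 0
image of x^2: 0
image of x^3: 0
image of x^4: 0
image of x^5: 0
image of x^6: 0
image of x^7: 0
each image's coordinates form column j of the matrix


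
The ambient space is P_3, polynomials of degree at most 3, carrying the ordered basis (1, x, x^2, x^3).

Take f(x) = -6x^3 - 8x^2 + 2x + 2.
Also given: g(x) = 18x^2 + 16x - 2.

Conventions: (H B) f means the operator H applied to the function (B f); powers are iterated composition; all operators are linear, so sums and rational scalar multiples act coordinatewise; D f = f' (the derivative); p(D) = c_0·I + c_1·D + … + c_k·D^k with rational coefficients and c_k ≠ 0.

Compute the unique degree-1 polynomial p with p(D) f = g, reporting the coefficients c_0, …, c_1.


p(D) = -D, i.e. c_0 = 0, c_1 = -1

D^0 f = -6x^3 - 8x^2 + 2x + 2
D^1 f = -18x^2 - 16x + 2
matching coefficients of g against c_0 f + c_1 Df + … from the top degree down determines the c_i
solution: c_0 = 0, c_1 = -1


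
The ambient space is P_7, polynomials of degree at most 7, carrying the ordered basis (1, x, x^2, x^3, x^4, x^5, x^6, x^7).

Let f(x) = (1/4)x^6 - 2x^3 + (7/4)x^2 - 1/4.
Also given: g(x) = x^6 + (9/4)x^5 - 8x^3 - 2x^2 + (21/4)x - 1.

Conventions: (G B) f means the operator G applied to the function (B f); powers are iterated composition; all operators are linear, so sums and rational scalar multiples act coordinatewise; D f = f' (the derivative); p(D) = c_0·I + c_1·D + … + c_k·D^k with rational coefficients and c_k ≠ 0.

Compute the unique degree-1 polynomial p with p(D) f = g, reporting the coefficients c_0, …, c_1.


D^0 f = (1/4)x^6 - 2x^3 + (7/4)x^2 - 1/4
D^1 f = (3/2)x^5 - 6x^2 + (7/2)x
matching coefficients of g against c_0 f + c_1 Df + … from the top degree down determines the c_i
solution: c_0 = 4, c_1 = 3/2

c_0 = 4, c_1 = 3/2


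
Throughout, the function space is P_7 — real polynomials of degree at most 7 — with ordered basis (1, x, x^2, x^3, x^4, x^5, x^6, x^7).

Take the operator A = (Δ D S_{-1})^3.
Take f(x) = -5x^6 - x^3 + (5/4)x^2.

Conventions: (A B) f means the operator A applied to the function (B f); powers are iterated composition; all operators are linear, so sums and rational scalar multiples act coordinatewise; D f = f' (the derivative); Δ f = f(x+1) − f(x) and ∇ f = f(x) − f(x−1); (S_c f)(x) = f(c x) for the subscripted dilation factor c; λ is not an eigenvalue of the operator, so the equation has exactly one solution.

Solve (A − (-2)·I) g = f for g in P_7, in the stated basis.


g(x) = -(5/2)x^6 - (1/2)x^3 + (5/8)x^2 + 900

write g with unknown coordinates in the stated basis and equate coefficients in (A − (-2)·I) g = f
solving from the highest basis element down gives g = -(5/2)x^6 - (1/2)x^3 + (5/8)x^2 + 900
check: A g = -1800
so A g − (-2)·g = -5x^6 - x^3 + (5/4)x^2 = f ✓


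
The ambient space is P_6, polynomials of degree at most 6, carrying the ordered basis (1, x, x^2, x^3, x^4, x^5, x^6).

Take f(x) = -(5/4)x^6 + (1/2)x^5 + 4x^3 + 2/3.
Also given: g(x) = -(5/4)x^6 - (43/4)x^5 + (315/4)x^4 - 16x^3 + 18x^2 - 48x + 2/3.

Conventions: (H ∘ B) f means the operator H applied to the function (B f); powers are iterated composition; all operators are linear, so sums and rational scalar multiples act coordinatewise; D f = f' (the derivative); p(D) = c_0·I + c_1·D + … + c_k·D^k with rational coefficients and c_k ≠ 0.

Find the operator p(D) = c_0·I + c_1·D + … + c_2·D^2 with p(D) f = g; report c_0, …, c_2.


p(D) = I + (3/2)·D − 2·D^2, i.e. c_0 = 1, c_1 = 3/2, c_2 = -2

D^0 f = -(5/4)x^6 + (1/2)x^5 + 4x^3 + 2/3
D^1 f = -(15/2)x^5 + (5/2)x^4 + 12x^2
D^2 f = -(75/2)x^4 + 10x^3 + 24x
matching coefficients of g against c_0 f + c_1 Df + … from the top degree down determines the c_i
solution: c_0 = 1, c_1 = 3/2, c_2 = -2


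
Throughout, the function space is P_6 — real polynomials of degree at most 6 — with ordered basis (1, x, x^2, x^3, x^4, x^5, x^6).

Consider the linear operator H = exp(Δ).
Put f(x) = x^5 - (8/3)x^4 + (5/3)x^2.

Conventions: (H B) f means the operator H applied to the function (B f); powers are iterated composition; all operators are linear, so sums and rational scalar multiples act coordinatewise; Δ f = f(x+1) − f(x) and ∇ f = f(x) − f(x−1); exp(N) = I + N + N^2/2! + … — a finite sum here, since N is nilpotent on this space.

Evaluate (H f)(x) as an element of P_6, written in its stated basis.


g(x) = x^5 + (7/3)x^4 + (28/3)x^3 + (59/3)x^2 + 25x + 46/3

order-1 term: 5x^4 - (2/3)x^3 - 6x^2 - (7/3)x
order-2 term: 10x^3 + 14x^2 + 3x - 2
order-3 term: 10x^2 + (58/3)x + 9
order-4 term: 5x + 22/3
order-5 term: 1
the series for exp(Δ) f terminates at order 5
exp(Δ) f = x^5 + (7/3)x^4 + (28/3)x^3 + (59/3)x^2 + 25x + 46/3


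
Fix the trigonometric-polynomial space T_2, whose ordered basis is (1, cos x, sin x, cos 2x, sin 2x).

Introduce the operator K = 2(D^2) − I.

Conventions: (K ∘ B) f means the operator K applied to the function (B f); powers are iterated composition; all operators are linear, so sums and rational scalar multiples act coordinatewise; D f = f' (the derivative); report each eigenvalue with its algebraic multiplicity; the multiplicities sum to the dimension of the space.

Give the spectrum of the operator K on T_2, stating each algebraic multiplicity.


image of 1: -1
image of cos x: -3cos x
image of sin x: -3sin x
image of cos 2x: -9cos 2x
image of sin 2x: -9sin 2x
the matrix is diagonal; its diagonal is (-1, -3, -3, -9, -9)
for a triangular matrix the eigenvalues are the diagonal entries, with algebraic multiplicity their repetition count

λ = -9 (multiplicity 2), λ = -3 (multiplicity 2), λ = -1 (multiplicity 1)


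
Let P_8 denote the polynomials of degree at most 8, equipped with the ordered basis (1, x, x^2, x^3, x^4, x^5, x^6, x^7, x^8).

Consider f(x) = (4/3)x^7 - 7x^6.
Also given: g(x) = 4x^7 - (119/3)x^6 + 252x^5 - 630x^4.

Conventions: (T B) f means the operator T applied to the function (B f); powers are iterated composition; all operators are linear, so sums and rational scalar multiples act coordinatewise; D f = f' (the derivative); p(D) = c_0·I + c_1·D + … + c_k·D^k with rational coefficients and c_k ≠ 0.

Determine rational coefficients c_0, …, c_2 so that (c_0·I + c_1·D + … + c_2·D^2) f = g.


p(D) = 3·I − 2·D + 3·D^2, i.e. c_0 = 3, c_1 = -2, c_2 = 3

D^0 f = (4/3)x^7 - 7x^6
D^1 f = (28/3)x^6 - 42x^5
D^2 f = 56x^5 - 210x^4
matching coefficients of g against c_0 f + c_1 Df + … from the top degree down determines the c_i
solution: c_0 = 3, c_1 = -2, c_2 = 3


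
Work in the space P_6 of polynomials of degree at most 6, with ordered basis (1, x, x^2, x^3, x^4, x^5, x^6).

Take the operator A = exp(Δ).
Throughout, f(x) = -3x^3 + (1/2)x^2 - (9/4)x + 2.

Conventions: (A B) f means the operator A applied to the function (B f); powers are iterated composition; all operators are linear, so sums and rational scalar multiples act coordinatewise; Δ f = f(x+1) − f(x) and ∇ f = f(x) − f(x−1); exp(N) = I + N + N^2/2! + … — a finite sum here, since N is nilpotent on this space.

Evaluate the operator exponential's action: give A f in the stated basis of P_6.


order-1 term: -9x^2 - 8x - 19/4
order-2 term: -9x - 17/2
order-3 term: -3
the series for exp(Δ) f terminates at order 3
exp(Δ) f = -3x^3 - (17/2)x^2 - (77/4)x - 57/4

g(x) = -3x^3 - (17/2)x^2 - (77/4)x - 57/4


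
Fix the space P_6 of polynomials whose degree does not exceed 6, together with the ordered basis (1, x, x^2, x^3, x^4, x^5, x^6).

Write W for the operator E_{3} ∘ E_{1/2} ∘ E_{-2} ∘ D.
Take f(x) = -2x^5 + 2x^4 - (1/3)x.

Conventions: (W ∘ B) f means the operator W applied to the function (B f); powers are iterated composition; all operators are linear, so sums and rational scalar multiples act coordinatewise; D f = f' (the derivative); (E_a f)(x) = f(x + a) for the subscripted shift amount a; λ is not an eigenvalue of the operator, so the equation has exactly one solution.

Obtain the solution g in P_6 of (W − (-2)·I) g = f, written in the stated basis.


g(x) = -x^5 + (7/2)x^4 + 8x^3 - (39/4)x^2 - (479/12)x - 325/96

write g with unknown coordinates in the stated basis and equate coefficients in (W − (-2)·I) g = f
solving from the highest basis element down gives g = -x^5 + (7/2)x^4 + 8x^3 - (39/4)x^2 - (479/12)x - 325/96
check: W g = -5x^4 - 16x^3 + (39/2)x^2 + (159/2)x + 325/48
so W g − (-2)·g = -2x^5 + 2x^4 - (1/3)x = f ✓


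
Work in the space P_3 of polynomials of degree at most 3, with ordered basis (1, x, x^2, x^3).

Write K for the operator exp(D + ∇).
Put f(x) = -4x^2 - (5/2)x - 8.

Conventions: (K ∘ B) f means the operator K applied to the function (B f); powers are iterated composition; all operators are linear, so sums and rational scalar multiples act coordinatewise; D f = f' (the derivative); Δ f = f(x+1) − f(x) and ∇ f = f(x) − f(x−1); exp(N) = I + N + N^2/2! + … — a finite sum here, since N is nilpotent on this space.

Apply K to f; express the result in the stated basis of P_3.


order-1 term: -16x - 1
order-2 term: -16
the series for exp(D + ∇) f terminates at order 2
exp(D + ∇) f = -4x^2 - (37/2)x - 25

the image equals g(x) = -4x^2 - (37/2)x - 25


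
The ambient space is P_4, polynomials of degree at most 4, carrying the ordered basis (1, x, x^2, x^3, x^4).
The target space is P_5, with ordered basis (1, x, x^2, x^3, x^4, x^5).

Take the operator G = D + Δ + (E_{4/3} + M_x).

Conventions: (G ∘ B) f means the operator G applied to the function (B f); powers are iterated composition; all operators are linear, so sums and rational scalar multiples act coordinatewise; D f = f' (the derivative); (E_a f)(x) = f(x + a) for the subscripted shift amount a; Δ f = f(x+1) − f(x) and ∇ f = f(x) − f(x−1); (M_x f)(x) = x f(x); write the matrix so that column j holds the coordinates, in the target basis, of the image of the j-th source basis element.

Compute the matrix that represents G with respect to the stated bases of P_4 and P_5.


the matrix is [[1, 10/3, 25/9, 91/27, 337/81]; [1, 1, 20/3, 25/3, 364/27]; [0, 1, 1, 10, 50/3]; [0, 0, 1, 1, 40/3]; [0, 0, 0, 1, 1]; [0, 0, 0, 0, 1]] (rows listed top to bottom)

image of 1: x + 1
image of x: x^2 + x + 10/3
image of x^2: x^3 + x^2 + (20/3)x + 25/9
image of x^3: x^4 + x^3 + 10x^2 + (25/3)x + 91/27
image of x^4: x^5 + x^4 + (40/3)x^3 + (50/3)x^2 + (364/27)x + 337/81
each image's coordinates form column j of the matrix


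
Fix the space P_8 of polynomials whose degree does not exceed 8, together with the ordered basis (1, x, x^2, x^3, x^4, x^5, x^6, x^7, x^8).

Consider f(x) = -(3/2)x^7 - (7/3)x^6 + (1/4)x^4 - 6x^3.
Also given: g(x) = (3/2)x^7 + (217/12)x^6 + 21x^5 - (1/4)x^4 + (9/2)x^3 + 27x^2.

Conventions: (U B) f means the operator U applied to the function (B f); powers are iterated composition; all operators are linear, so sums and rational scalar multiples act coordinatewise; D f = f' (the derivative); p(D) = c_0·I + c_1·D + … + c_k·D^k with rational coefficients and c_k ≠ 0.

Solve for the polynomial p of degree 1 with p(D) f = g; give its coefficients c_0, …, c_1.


c_0 = -1, c_1 = -3/2

D^0 f = -(3/2)x^7 - (7/3)x^6 + (1/4)x^4 - 6x^3
D^1 f = -(21/2)x^6 - 14x^5 + x^3 - 18x^2
matching coefficients of g against c_0 f + c_1 Df + … from the top degree down determines the c_i
solution: c_0 = -1, c_1 = -3/2


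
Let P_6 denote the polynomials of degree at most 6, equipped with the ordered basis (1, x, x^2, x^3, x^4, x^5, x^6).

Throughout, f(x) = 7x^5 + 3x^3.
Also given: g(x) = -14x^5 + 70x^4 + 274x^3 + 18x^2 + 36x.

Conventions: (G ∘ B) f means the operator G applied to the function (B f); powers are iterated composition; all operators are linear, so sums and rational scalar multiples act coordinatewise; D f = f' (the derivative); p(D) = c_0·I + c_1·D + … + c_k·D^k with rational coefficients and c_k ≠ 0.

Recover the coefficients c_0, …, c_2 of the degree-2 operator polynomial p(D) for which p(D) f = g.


c_0 = -2, c_1 = 2, c_2 = 2

D^0 f = 7x^5 + 3x^3
D^1 f = 35x^4 + 9x^2
D^2 f = 140x^3 + 18x
matching coefficients of g against c_0 f + c_1 Df + … from the top degree down determines the c_i
solution: c_0 = -2, c_1 = 2, c_2 = 2


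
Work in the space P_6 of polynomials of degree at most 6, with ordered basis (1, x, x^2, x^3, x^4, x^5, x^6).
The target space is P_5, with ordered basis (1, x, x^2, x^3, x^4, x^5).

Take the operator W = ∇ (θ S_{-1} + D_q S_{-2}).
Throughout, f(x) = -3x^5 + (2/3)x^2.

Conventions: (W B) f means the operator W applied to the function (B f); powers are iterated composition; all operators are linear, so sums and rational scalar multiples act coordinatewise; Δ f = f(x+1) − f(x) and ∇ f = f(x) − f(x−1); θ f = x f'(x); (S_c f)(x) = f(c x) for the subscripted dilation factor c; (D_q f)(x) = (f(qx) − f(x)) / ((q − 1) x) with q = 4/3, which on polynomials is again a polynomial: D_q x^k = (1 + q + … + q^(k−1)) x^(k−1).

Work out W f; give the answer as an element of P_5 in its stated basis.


S_{-1} f = 3x^5 + (2/3)x^2
θ S_{-1} f = 15x^5 + (4/3)x^2
S_{-2} f = 96x^5 + (8/3)x^2
D_q S_{-2} f = (24992/27)x^4 + (56/9)x
(θ S_{-1} + D_q S_{-2}) f = 15x^5 + (24992/27)x^4 + (4/3)x^2 + (56/9)x
∇ (θ S_{-1} + D_q S_{-2}) f = 75x^4 + (95918/27)x^3 - (48634/9)x^2 + (98015/27)x - 24455/27

g(x) = 75x^4 + (95918/27)x^3 - (48634/9)x^2 + (98015/27)x - 24455/27


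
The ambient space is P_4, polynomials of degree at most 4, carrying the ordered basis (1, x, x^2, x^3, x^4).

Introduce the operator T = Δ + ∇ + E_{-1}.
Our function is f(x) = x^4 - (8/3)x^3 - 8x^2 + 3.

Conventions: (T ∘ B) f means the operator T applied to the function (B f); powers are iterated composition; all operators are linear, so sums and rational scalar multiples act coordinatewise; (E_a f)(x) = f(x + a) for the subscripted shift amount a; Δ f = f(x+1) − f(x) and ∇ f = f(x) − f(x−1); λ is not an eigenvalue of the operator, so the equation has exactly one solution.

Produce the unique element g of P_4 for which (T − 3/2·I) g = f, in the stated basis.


write g with unknown coordinates in the stated basis and equate coefficients in (T − 3/2·I) g = f
solving from the highest basis element down gives g = -2x^4 - (32/3)x^3 - 72x^2 - 368x - 2734/3
check: T g = -2x^4 - (56/3)x^3 - 116x^2 - 552x - 1364
so T g − 3/2·g = x^4 - (8/3)x^3 - 8x^2 + 3 = f ✓

the result is g(x) = -2x^4 - (32/3)x^3 - 72x^2 - 368x - 2734/3


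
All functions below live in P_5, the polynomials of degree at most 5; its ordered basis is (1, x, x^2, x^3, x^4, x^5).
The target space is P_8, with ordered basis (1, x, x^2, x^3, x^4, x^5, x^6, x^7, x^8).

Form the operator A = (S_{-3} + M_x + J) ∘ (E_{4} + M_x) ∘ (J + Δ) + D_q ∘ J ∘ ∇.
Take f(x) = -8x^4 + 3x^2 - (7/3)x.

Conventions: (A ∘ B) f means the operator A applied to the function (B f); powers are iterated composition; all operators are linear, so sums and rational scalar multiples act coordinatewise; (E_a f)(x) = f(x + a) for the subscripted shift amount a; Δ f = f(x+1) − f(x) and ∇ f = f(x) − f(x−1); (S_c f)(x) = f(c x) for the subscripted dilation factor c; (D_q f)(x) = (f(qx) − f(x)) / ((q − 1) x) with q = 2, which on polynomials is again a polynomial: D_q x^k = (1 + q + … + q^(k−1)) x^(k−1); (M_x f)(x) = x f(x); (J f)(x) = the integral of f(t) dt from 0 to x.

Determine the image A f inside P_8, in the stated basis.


the result is g(x) = -(64/35)x^7 - (17524/15)x^6 + (1566/5)x^5 - (132557/24)x^4 + (125909/18)x^3 - (38145/2)x^2 + (14041/5)x - 67766/15

J f = -(8/5)x^5 + x^3 - (7/6)x^2
Δ f = -32x^3 - 48x^2 - 26x - 22/3
(J + Δ) f = -(8/5)x^5 - 31x^3 - (295/6)x^2 - 26x - 22/3
E_{4} (J + Δ) f = -(8/5)x^5 - 32x^4 - 287x^3 - (8671/6)x^2 - (11866/3)x - 22602/5
M_x (J + Δ) f = -(8/5)x^6 - 31x^4 - (295/6)x^3 - 26x^2 - (22/3)x
(E_{4} + M_x) (J + Δ) f = -(8/5)x^6 - (8/5)x^5 - 63x^4 - (2017/6)x^3 - (8827/6)x^2 - (11888/3)x - 22602/5
S_{-3} (E_{4} + M_x) (J + Δ) f = -(5832/5)x^6 + (1944/5)x^5 - 5103x^4 + (18153/2)x^3 - (26481/2)x^2 + 11888x - 22602/5
M_x (E_{4} + M_x) (J + Δ) f = -(8/5)x^7 - (8/5)x^6 - 63x^5 - (2017/6)x^4 - (8827/6)x^3 - (11888/3)x^2 - (22602/5)x
J (E_{4} + M_x) (J + Δ) f = -(8/35)x^7 - (4/15)x^6 - (63/5)x^5 - (2017/24)x^4 - (8827/18)x^3 - (5944/3)x^2 - (22602/5)x
(S_{-3} + M_x + J) (E_{4} + M_x) (J + Δ) f = -(64/35)x^7 - (17524/15)x^6 + (1566/5)x^5 - (132557/24)x^4 + (128069/18)x^3 - (38369/2)x^2 + (14236/5)x - 22602/5
∇ f = -32x^3 + 48x^2 - 26x + 8/3
J ∇ f = -8x^4 + 16x^3 - 13x^2 + (8/3)x
D_q J ∇ f = -120x^3 + 112x^2 - 39x + 8/3
((S_{-3} + M_x + J) ∘ (E_{4} + M_x) ∘ (J + Δ) + D_q ∘ J ∘ ∇) f = -(64/35)x^7 - (17524/15)x^6 + (1566/5)x^5 - (132557/24)x^4 + (125909/18)x^3 - (38145/2)x^2 + (14041/5)x - 67766/15
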